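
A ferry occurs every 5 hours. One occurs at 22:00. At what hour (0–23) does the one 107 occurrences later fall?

5

107·5 = 535.
535 = 22·24 + 7, so 535 mod 24 = 7.
(22 + 7) mod 24 = 5.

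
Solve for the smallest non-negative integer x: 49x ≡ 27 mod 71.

2

49⁻¹ ≡ 29 (mod 71) because 49·29 = 1421 = 20·71 + 1.
Multiplying both sides by 29: x ≡ 29·27 = 783 ≡ 2 (mod 71).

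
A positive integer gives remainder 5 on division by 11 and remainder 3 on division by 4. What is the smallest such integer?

Since 4·3 ≡ 1 (mod 11), take x = 3 + 4·((5−3)·3 mod 11) = 3 + 4·6 = 27.
Check: 27 mod 11 = 5, 27 mod 4 = 3.

27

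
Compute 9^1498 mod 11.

3

Successive squares of 9 mod 11: 9^1≡9, 9^2≡4, 9^4≡5, 9^8≡3, 9^16≡9, 9^32≡4, 9^64≡5, 9^128≡3, 9^256≡9, 9^512≡4, 9^1024≡5.
Since 1498 = 2 + 8 + 16 + 64 + 128 + 256 + 1024 in binary, 9^1498 ≡ 4·3·9·5·3·9·5 ≡ 3 (mod 11).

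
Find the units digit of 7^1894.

9

Powers of 7 mod 10 repeat with period 4: 7, 9, 3, 1.
1894 leaves remainder 2 on division by 4, so 7^1894 ends in 9.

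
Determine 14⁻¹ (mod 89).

70

89 = 6·14 + 5
14 = 2·5 + 4
5 = 1·4 + 1
4 = 4·1 + 0
Back-substituting gives 14·70 ≡ 1 (mod 89).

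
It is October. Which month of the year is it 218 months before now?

August

Dividing 218 by 12 gives quotient 18 and remainder 2.
October − 2 months → August.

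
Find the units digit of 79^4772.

The units digit of 79^n cycles with period 2: 9, 1, …
4772 leaves remainder 0 on division by 2, so 79^4772 ends in 1.

1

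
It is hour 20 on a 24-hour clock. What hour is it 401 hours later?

13

401 mod 24 = 17 (since 16·24 = 384).
(20 + 17) mod 24 = 13.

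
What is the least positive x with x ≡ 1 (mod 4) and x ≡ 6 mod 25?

81

Since 25·1 ≡ 1 (mod 4), take x = 6 + 25·((1−6)·1 mod 4) = 6 + 25·3 = 81.
Check: 81 mod 4 = 1, 81 mod 25 = 6.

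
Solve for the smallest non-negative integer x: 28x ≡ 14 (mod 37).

19

28⁻¹ ≡ 4 (mod 37) because 28·4 = 112 = 3·37 + 1.
So x ≡ 4·14 = 56 ≡ 19 (mod 37).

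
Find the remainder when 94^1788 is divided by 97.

75

By repeated squaring mod 97: 94^1≡94, 94^2≡9, 94^4≡81, 94^8≡62, 94^16≡61, 94^32≡35, 94^64≡61, 94^128≡35, 94^256≡61, 94^512≡35, 94^1024≡61.
Since 1788 = 4 + 8 + 16 + 32 + 64 + 128 + 512 + 1024 in binary, 94^1788 ≡ 81·62·61·35·61·35·35·61 ≡ 75 (mod 97).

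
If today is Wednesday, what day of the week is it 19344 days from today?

19344 mod 7 = 3 (since 2763·7 = 19341).
Wednesday + 3 days → Saturday.

Saturday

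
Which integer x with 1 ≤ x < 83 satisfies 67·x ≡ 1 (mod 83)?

83 = 1·67 + 16
67 = 4·16 + 3
16 = 5·3 + 1
3 = 3·1 + 0
Back-substituting gives 67·57 ≡ 1 (mod 83).

57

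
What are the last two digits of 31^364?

21

Square-and-reduce mod 100: 31^1≡31, 31^2≡61, 31^4≡21, 31^8≡41, 31^16≡81, 31^32≡61, 31^64≡21, 31^128≡41, 31^256≡81.
Since 364 = 4 + 8 + 32 + 64 + 256 in binary, 31^364 ≡ 21·41·61·21·81 ≡ 21 (mod 100).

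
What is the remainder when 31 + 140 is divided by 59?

140 = 2·59 + 22, so 140 mod 59 = 22.
(31 + 22) mod 59 = 53.

53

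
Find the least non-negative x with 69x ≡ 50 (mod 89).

The inverse of 69 mod 89 is 40 (since 69·40 = 2760 ≡ 1).
Multiplying both sides by 40: x ≡ 40·50 = 2000 ≡ 42 (mod 89).

42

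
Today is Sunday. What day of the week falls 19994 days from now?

Dividing 19994 by 7 gives quotient 2856 and remainder 2.
Sunday + 2 days → Tuesday.

Tuesday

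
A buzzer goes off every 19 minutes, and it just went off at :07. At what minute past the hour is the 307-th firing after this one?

307·19 = 5833.
Dividing 5833 by 60 gives quotient 97 and remainder 13.
(7 + 13) mod 60 = 20.

20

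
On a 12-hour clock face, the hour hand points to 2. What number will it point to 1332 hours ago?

2

Dividing 1332 by 12 gives quotient 111 and remainder 0.
2 − 0 → 2 on a 12-hour dial.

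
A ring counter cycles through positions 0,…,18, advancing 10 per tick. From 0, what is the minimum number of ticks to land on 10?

10⁻¹ ≡ 2 (mod 19) because 10·2 = 20 = 1·19 + 1.
Multiplying both sides by 2: x ≡ 2·10 = 20 ≡ 1 (mod 19).
Check: 10·1 = 10 = 0·19 + 10.

1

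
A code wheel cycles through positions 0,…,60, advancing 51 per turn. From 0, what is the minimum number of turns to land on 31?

The inverse of 51 mod 61 is 6 (since 51·6 = 306 ≡ 1).
Multiplying both sides by 6: x ≡ 6·31 = 186 ≡ 3 (mod 61).
Check: 51·3 = 153 = 2·61 + 31.

3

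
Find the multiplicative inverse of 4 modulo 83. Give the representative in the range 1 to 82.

21

83 = 20·4 + 3
4 = 1·3 + 1
3 = 3·1 + 0
Back-substituting gives 4·21 ≡ 1 (mod 83).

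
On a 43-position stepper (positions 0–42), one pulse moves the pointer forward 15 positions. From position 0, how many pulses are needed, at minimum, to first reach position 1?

15·23 = 345 = 8·43 + 1, so 15⁻¹ ≡ 23 (mod 43).

23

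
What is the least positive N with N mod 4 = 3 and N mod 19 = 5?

Since 19·3 ≡ 1 (mod 4), take x = 5 + 19·((3−5)·3 mod 4) = 5 + 19·2 = 43.
Check: 43 mod 4 = 3, 43 mod 19 = 5.

43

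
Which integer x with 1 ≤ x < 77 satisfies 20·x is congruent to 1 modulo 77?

27

77 = 3·20 + 17
20 = 1·17 + 3
17 = 5·3 + 2
3 = 1·2 + 1
2 = 2·1 + 0
Back-substituting gives 20·27 ≡ 1 (mod 77).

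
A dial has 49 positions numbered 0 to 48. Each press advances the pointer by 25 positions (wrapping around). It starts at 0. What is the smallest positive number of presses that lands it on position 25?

25⁻¹ ≡ 2 (mod 49) because 25·2 = 50 = 1·49 + 1.
Multiplying both sides by 2: x ≡ 2·25 = 50 ≡ 1 (mod 49).
Check: 25·1 = 25 = 0·49 + 25.

1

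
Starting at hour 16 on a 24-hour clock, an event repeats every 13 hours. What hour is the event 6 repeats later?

22

6·13 = 78.
78 mod 24 = 6 (since 3·24 = 72).
(16 + 6) mod 24 = 22.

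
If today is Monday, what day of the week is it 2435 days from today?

Sunday

2435 − 347·7 = 6, so 2435 ≡ 6 (mod 7).
Monday + 6 days → Sunday.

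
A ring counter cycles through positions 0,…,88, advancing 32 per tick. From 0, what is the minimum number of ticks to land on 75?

83

32⁻¹ ≡ 64 (mod 89) because 32·64 = 2048 = 23·89 + 1.
Multiplying both sides by 64: x ≡ 64·75 = 4800 ≡ 83 (mod 89).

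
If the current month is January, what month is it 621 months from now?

October

621 mod 12 = 9 (since 51·12 = 612).
January + 9 months → October.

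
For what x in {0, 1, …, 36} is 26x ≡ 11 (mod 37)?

26⁻¹ ≡ 10 (mod 37) because 26·10 = 260 = 7·37 + 1.
So x ≡ 10·11 = 110 ≡ 36 (mod 37).

36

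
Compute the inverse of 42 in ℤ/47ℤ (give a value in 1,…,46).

47 = 1·42 + 5
42 = 8·5 + 2
5 = 2·2 + 1
2 = 2·1 + 0
Back-substituting gives 42·28 ≡ 1 (mod 47).

28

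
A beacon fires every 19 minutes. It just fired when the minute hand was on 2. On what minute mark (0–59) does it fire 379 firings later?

379·19 = 7201.
7201 − 120·60 = 1, so 7201 ≡ 1 (mod 60).
(2 + 1) mod 60 = 3.

3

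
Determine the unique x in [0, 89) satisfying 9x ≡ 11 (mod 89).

9⁻¹ ≡ 10 (mod 89) because 9·10 = 90 = 1·89 + 1.
Multiplying both sides by 10: x ≡ 10·11 = 110 ≡ 21 (mod 89).
Check: 9·21 = 189 = 2·89 + 11.

21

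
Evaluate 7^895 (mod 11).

10

Square-and-reduce mod 11: 7^1≡7, 7^2≡5, 7^4≡3, 7^8≡9, 7^16≡4, 7^32≡5, 7^64≡3, 7^128≡9, 7^256≡4, 7^512≡5.
895 = 1 + 2 + 4 + 8 + 16 + 32 + 64 + 256 + 512, so 7^895 ≡ 7·5·3·9·4·5·3·4·5 ≡ 10 (mod 11).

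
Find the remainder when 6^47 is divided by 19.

17

By repeated squaring mod 19: 6^1≡6, 6^2≡17, 6^4≡4, 6^8≡16, 6^16≡9, 6^32≡5.
47 = 1 + 2 + 4 + 8 + 32, so 6^47 ≡ 6·17·4·16·5 ≡ 17 (mod 19).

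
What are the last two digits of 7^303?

43

Square-and-reduce mod 100: 7^1≡7, 7^2≡49, 7^4≡1, 7^8≡1, 7^16≡1, 7^32≡1, 7^64≡1, 7^128≡1, 7^256≡1.
303 = 1 + 2 + 4 + 8 + 32 + 256, so 7^303 ≡ 7·49·1·1·1·1 ≡ 43 (mod 100).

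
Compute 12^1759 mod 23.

Square-and-reduce mod 23: 12^1≡12, 12^2≡6, 12^4≡13, 12^8≡8, 12^16≡18, 12^32≡2, 12^64≡4, 12^128≡16, 12^256≡3, 12^512≡9, 12^1024≡12.
Since 1759 = 1 + 2 + 4 + 8 + 16 + 64 + 128 + 512 + 1024 in binary, 12^1759 ≡ 12·6·13·8·18·4·16·9·12 ≡ 2 (mod 23).

2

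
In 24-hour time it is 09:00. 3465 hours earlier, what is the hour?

Dividing 3465 by 24 gives quotient 144 and remainder 9.
(9 − 9) mod 24 = 0.

0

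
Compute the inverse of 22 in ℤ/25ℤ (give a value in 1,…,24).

8

25 = 1·22 + 3
22 = 7·3 + 1
3 = 3·1 + 0
Back-substituting gives 22·8 ≡ 1 (mod 25).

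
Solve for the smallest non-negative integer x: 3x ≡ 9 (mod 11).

3

The inverse of 3 mod 11 is 4 (since 3·4 = 12 ≡ 1).
Multiplying both sides by 4: x ≡ 4·9 = 36 ≡ 3 (mod 11).
Check: 3·3 = 9 = 0·11 + 9.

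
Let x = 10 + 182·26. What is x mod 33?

23

182·26 = 4732.
4732 = 143·33 + 13, so 4732 mod 33 = 13.
(10 + 13) mod 33 = 23.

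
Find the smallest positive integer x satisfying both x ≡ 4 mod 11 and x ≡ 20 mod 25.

x ≡ 4 (mod 11) gives x ∈ {4, 15, 26, 37, 48, 59, 70}.
The first of these with x mod 25 = 20 is 70.

70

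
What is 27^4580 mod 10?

The units digit of 27^n cycles with period 4: 7, 9, 3, 1, …
4580 leaves remainder 0 on division by 4, so 27^4580 ends in 1.

1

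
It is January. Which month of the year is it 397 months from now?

February

Dividing 397 by 12 gives quotient 33 and remainder 1.
January + 1 month → February.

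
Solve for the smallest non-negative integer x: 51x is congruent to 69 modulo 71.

The inverse of 51 mod 71 is 39 (since 51·39 = 1989 ≡ 1).
Multiplying both sides by 39: x ≡ 39·69 = 2691 ≡ 64 (mod 71).

64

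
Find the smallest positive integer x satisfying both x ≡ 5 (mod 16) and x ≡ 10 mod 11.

x ≡ 10 (mod 11) gives x ∈ {10, 21}.
The first of these with x mod 16 = 5 is 21.

21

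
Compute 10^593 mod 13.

Successive squares of 10 mod 13: 10^1≡10, 10^2≡9, 10^4≡3, 10^8≡9, 10^16≡3, 10^32≡9, 10^64≡3, 10^128≡9, 10^256≡3, 10^512≡9.
593 = 1 + 16 + 64 + 512, so 10^593 ≡ 10·3·3·9 ≡ 4 (mod 13).

4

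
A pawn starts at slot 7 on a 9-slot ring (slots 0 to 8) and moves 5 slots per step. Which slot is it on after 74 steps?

74·5 = 370.
370 = 41·9 + 1, so 370 mod 9 = 1.
(7 + 1) mod 9 = 8.

8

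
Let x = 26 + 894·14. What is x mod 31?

894·14 = 12516.
12516 mod 31 = 23 (since 403·31 = 12493).
(26 + 23) mod 31 = 18.

18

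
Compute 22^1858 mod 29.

By repeated squaring mod 29: 22^1≡22, 22^2≡20, 22^4≡23, 22^8≡7, 22^16≡20, 22^32≡23, 22^64≡7, 22^128≡20, 22^256≡23, 22^512≡7, 22^1024≡20.
1858 = 2 + 64 + 256 + 512 + 1024, so 22^1858 ≡ 20·7·23·7·20 ≡ 24 (mod 29).

24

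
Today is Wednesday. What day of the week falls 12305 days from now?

Tuesday

12305 = 1757·7 + 6, so 12305 mod 7 = 6.
Wednesday + 6 days → Tuesday.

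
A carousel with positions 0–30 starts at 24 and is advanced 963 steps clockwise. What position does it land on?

26

963 mod 31 = 2 (since 31·31 = 961).
(24 + 2) mod 31 = 26.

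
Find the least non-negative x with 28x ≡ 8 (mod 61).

The inverse of 28 mod 61 is 24 (since 28·24 = 672 ≡ 1).
Multiplying both sides by 24: x ≡ 24·8 = 192 ≡ 9 (mod 61).

9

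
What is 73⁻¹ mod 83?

73·58 = 4234 = 51·83 + 1, so 73⁻¹ ≡ 58 (mod 83).

58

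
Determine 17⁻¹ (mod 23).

19

23 = 1·17 + 6
17 = 2·6 + 5
6 = 1·5 + 1
5 = 5·1 + 0
Back-substituting gives 17·19 ≡ 1 (mod 23).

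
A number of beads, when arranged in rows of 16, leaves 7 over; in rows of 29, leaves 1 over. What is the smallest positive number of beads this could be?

x ≡ 7 (mod 16) gives x ∈ {7, 23, 39, 55, 71, 87, 103, 119, …}.
The first of these with x mod 29 = 1 is 407.

407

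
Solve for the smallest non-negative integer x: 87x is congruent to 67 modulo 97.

3

87⁻¹ ≡ 29 (mod 97) because 87·29 = 2523 = 26·97 + 1.
So x ≡ 29·67 = 1943 ≡ 3 (mod 97).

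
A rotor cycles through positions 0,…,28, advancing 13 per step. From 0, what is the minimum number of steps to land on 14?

10

The inverse of 13 mod 29 is 9 (since 13·9 = 117 ≡ 1).
Multiplying both sides by 9: x ≡ 9·14 = 126 ≡ 10 (mod 29).
Check: 13·10 = 130 = 4·29 + 14.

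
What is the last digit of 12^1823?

8

Powers of 2 mod 10 repeat with period 4: 2, 4, 8, 6.
1823 mod 4 = 3, so the last digit matches 2^3 = 8.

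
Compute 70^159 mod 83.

Successive squares of 70 mod 83: 70^1≡70, 70^2≡3, 70^4≡9, 70^8≡81, 70^16≡4, 70^32≡16, 70^64≡7, 70^128≡49.
Since 159 = 1 + 2 + 4 + 8 + 16 + 128 in binary, 70^159 ≡ 70·3·9·81·4·49 ≡ 61 (mod 83).

61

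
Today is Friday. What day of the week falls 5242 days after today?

Thursday

Dividing 5242 by 7 gives quotient 748 and remainder 6.
Friday + 6 days → Thursday.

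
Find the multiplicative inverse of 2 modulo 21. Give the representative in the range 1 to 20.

21 = 10·2 + 1
2 = 2·1 + 0
Back-substituting gives 2·11 ≡ 1 (mod 21).

11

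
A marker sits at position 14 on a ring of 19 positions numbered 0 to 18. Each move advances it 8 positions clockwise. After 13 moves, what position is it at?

13·8 = 104.
104 − 5·19 = 9, so 104 ≡ 9 (mod 19).
(14 + 9) mod 19 = 4.

4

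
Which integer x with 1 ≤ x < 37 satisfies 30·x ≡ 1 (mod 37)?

21

30·21 = 630 = 17·37 + 1, so 30⁻¹ ≡ 21 (mod 37).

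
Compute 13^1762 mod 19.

9

Square-and-reduce mod 19: 13^1≡13, 13^2≡17, 13^4≡4, 13^8≡16, 13^16≡9, 13^32≡5, 13^64≡6, 13^128≡17, 13^256≡4, 13^512≡16, 13^1024≡9.
1762 = 2 + 32 + 64 + 128 + 512 + 1024, so 13^1762 ≡ 17·5·6·17·16·9 ≡ 9 (mod 19).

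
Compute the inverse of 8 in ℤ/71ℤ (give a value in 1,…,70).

9

8·9 = 72 = 1·71 + 1, so 8⁻¹ ≡ 9 (mod 71).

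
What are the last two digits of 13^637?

Square-and-reduce mod 100: 13^1≡13, 13^2≡69, 13^4≡61, 13^8≡21, 13^16≡41, 13^32≡81, 13^64≡61, 13^128≡21, 13^256≡41, 13^512≡81.
Since 637 = 1 + 4 + 8 + 16 + 32 + 64 + 512 in binary, 13^637 ≡ 13·61·21·41·81·61·81 ≡ 33 (mod 100).

33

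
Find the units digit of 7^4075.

The units digit of 7^n cycles with period 4: 7, 9, 3, 1, …
4075 leaves remainder 3 on division by 4, so 7^4075 ends in 3.

3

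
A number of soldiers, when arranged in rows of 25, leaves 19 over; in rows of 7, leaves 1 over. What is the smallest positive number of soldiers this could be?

x ≡ 1 (mod 7) gives x ∈ {1, 8, 15, 22, 29, 36, 43, 50, …}.
The first of these with x mod 25 = 19 is 169.

169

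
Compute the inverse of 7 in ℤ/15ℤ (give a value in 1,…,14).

15 = 2·7 + 1
7 = 7·1 + 0
Back-substituting gives 7·13 ≡ 1 (mod 15).

13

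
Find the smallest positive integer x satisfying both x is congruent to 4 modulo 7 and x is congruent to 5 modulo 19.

81

x ≡ 4 (mod 7) gives x ∈ {4, 11, 18, 25, 32, 39, 46, 53, …}.
The first of these with x mod 19 = 5 is 81.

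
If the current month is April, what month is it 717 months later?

January

717 mod 12 = 9 (since 59·12 = 708).
April + 9 months → January.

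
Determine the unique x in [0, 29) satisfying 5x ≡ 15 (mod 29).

3

5⁻¹ ≡ 6 (mod 29) because 5·6 = 30 = 1·29 + 1.
Multiplying both sides by 6: x ≡ 6·15 = 90 ≡ 3 (mod 29).
Check: 5·3 = 15 = 0·29 + 15.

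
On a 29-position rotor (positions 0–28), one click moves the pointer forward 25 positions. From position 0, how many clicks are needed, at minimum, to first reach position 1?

7

29 = 1·25 + 4
25 = 6·4 + 1
4 = 4·1 + 0
Back-substituting gives 25·7 ≡ 1 (mod 29).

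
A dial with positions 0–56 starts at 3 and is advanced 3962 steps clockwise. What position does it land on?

3962 mod 57 = 29 (since 69·57 = 3933).
(3 + 29) mod 57 = 32.

32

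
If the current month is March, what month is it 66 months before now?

66 − 5·12 = 6, so 66 ≡ 6 (mod 12).
March − 6 months → September.

September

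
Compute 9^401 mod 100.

9

Square-and-reduce mod 100: 9^1≡9, 9^2≡81, 9^4≡61, 9^8≡21, 9^16≡41, 9^32≡81, 9^64≡61, 9^128≡21, 9^256≡41.
Since 401 = 1 + 16 + 128 + 256 in binary, 9^401 ≡ 9·41·21·41 ≡ 9 (mod 100).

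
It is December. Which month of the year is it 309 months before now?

Dividing 309 by 12 gives quotient 25 and remainder 9.
December − 9 months → March.

March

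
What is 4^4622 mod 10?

The units digit of 4^n cycles with period 2: 4, 6, …
4622 mod 2 = 0, so the last digit matches 4^2 = 6.

6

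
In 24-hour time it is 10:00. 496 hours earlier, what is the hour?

496 mod 24 = 16 (since 20·24 = 480).
(10 − 16) mod 24 = 18.

18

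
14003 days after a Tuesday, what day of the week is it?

14003 − 2000·7 = 3, so 14003 ≡ 3 (mod 7).
Tuesday + 3 days → Friday.

Friday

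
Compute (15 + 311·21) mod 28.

22

311·21 = 6531.
6531 = 233·28 + 7, so 6531 mod 28 = 7.
(15 + 7) mod 28 = 22.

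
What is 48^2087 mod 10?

2

Powers of 8 mod 10 repeat with period 4: 8, 4, 2, 6.
2087 leaves remainder 3 on division by 4, so 48^2087 ends in 2.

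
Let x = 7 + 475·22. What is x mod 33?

475·22 = 10450.
10450 mod 33 = 22 (since 316·33 = 10428).
(7 + 22) mod 33 = 29.

29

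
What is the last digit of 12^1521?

2

The units digit of 12^n cycles with period 4: 2, 4, 8, 6, …
1521 leaves remainder 1 on division by 4, so 12^1521 ends in 2.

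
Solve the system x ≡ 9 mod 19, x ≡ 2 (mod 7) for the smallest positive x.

Since 7·11 ≡ 1 (mod 19), take x = 2 + 7·((9−2)·11 mod 19) = 2 + 7·1 = 9.
Check: 9 mod 19 = 9, 9 mod 7 = 2.

9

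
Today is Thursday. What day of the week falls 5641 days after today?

Wednesday

5641 mod 7 = 6 (since 805·7 = 5635).
Thursday + 6 days → Wednesday.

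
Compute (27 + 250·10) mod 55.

52

250·10 = 2500.
2500 mod 55 = 25 (since 45·55 = 2475).
(27 + 25) mod 55 = 52.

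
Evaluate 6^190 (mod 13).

4

Successive squares of 6 mod 13: 6^1≡6, 6^2≡10, 6^4≡9, 6^8≡3, 6^16≡9, 6^32≡3, 6^64≡9, 6^128≡3.
190 = 2 + 4 + 8 + 16 + 32 + 128, so 6^190 ≡ 10·9·3·9·3·3 ≡ 4 (mod 13).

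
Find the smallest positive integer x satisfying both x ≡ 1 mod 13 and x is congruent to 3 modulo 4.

Since 4·10 ≡ 1 (mod 13), take x = 3 + 4·((1−3)·10 mod 13) = 3 + 4·6 = 27.
Check: 27 mod 13 = 1, 27 mod 4 = 3.

27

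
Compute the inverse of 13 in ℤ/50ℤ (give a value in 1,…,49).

13·27 = 351 = 7·50 + 1, so 13⁻¹ ≡ 27 (mod 50).

27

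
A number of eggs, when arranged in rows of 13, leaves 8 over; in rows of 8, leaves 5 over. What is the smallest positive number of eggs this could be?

x ≡ 5 (mod 8) gives x ∈ {5, 13, 21}.
The first of these with x mod 13 = 8 is 21.

21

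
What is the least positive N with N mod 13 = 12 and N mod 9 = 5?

77

x ≡ 5 (mod 9) gives x ∈ {5, 14, 23, 32, 41, 50, 59, 68, …}.
The first of these with x mod 13 = 12 is 77.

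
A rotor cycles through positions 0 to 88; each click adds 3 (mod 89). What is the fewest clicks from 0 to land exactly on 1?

30

3·30 = 90 = 1·89 + 1, so 3⁻¹ ≡ 30 (mod 89).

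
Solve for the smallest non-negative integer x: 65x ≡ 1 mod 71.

The inverse of 65 mod 71 is 59 (since 65·59 = 3835 ≡ 1).
Multiplying both sides by 59: x ≡ 59·1 = 59 ≡ 59 (mod 71).
Check: 65·59 = 3835 = 54·71 + 1.

59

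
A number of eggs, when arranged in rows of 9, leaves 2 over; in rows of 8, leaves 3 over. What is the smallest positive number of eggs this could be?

x ≡ 3 (mod 8) gives x ∈ {3, 11}.
The first of these with x mod 9 = 2 is 11.

11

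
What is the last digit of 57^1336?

Powers of 7 mod 10 repeat with period 4: 7, 9, 3, 1.
1336 mod 4 = 0, so the last digit matches 7^4 = 1.

1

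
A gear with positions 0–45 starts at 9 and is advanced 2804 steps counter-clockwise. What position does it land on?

2804 − 60·46 = 44, so 2804 ≡ 44 (mod 46).
(9 − 44) mod 46 = 11.

11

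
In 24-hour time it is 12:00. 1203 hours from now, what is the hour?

1203 mod 24 = 3 (since 50·24 = 1200).
(12 + 3) mod 24 = 15.

15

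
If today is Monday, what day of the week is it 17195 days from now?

17195 mod 7 = 3 (since 2456·7 = 17192).
Monday + 3 days → Thursday.

Thursday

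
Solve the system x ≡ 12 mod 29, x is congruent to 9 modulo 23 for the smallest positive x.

Since 23·24 ≡ 1 (mod 29), take x = 9 + 23·((12−9)·24 mod 29) = 9 + 23·14 = 331.
Check: 331 mod 29 = 12, 331 mod 23 = 9.

331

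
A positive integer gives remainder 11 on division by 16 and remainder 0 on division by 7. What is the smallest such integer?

x ≡ 0 (mod 7) gives x ∈ {0, 7, 14, 21, 28, 35, 42, 49, …}.
The first of these with x mod 16 = 11 is 91.

91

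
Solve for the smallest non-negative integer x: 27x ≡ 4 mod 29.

27

27⁻¹ ≡ 14 (mod 29) because 27·14 = 378 = 13·29 + 1.
So x ≡ 14·4 = 56 ≡ 27 (mod 29).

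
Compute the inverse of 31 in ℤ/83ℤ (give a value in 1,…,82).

83 = 2·31 + 21
31 = 1·21 + 10
21 = 2·10 + 1
10 = 10·1 + 0
Back-substituting gives 31·75 ≡ 1 (mod 83).

75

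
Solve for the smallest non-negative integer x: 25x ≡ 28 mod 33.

13

25⁻¹ ≡ 4 (mod 33) because 25·4 = 100 = 3·33 + 1.
Multiplying both sides by 4: x ≡ 4·28 = 112 ≡ 13 (mod 33).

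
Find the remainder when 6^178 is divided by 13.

4

Successive squares of 6 mod 13: 6^1≡6, 6^2≡10, 6^4≡9, 6^8≡3, 6^16≡9, 6^32≡3, 6^64≡9, 6^128≡3.
178 = 2 + 16 + 32 + 128, so 6^178 ≡ 10·9·3·3 ≡ 4 (mod 13).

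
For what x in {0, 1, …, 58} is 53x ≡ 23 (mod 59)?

The inverse of 53 mod 59 is 49 (since 53·49 = 2597 ≡ 1).
So x ≡ 49·23 = 1127 ≡ 6 (mod 59).

6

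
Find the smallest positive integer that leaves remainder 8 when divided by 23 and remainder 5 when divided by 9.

77

x ≡ 5 (mod 9) gives x ∈ {5, 14, 23, 32, 41, 50, 59, 68, …}.
The first of these with x mod 23 = 8 is 77.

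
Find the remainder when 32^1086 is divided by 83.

30

Successive squares of 32 mod 83: 32^1≡32, 32^2≡28, 32^4≡37, 32^8≡41, 32^16≡21, 32^32≡26, 32^64≡12, 32^128≡61, 32^256≡69, 32^512≡30, 32^1024≡70.
1086 = 2 + 4 + 8 + 16 + 32 + 1024, so 32^1086 ≡ 28·37·41·21·26·70 ≡ 30 (mod 83).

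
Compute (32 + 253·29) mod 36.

253·29 = 7337.
Dividing 7337 by 36 gives quotient 203 and remainder 29.
(32 + 29) mod 36 = 25.

25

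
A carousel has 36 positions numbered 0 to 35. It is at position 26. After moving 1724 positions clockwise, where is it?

22

1724 = 47·36 + 32, so 1724 mod 36 = 32.
(26 + 32) mod 36 = 22.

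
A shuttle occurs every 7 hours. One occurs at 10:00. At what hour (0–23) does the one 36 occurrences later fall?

22

36·7 = 252.
252 mod 24 = 12 (since 10·24 = 240).
(10 + 12) mod 24 = 22.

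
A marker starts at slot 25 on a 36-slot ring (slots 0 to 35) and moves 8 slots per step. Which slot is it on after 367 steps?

367·8 = 2936.
2936 = 81·36 + 20, so 2936 mod 36 = 20.
(25 + 20) mod 36 = 9.

9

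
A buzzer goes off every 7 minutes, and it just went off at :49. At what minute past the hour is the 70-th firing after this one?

59

70·7 = 490.
490 = 8·60 + 10, so 490 mod 60 = 10.
(49 + 10) mod 60 = 59.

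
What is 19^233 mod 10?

The units digit of 19^n cycles with period 2: 9, 1, …
233 leaves remainder 1 on division by 2, so 19^233 ends in 9.

9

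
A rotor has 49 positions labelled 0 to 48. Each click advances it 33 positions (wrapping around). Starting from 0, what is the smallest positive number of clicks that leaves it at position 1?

3

33·3 = 99 = 2·49 + 1, so 33⁻¹ ≡ 3 (mod 49).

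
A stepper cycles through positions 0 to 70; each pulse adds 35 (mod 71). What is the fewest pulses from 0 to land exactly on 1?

71 = 2·35 + 1
35 = 35·1 + 0
Back-substituting gives 35·69 ≡ 1 (mod 71).

69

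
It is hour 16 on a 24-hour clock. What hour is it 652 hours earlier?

652 − 27·24 = 4, so 652 ≡ 4 (mod 24).
(16 − 4) mod 24 = 12.

12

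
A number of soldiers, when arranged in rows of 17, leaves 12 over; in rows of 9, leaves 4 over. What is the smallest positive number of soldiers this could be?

Since 9·2 ≡ 1 (mod 17), take x = 4 + 9·((12−4)·2 mod 17) = 4 + 9·16 = 148.
Check: 148 mod 17 = 12, 148 mod 9 = 4.

148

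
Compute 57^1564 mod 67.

Square-and-reduce mod 67: 57^1≡57, 57^2≡33, 57^4≡17, 57^8≡21, 57^16≡39, 57^32≡47, 57^64≡65, 57^128≡4, 57^256≡16, 57^512≡55, 57^1024≡10.
1564 = 4 + 8 + 16 + 512 + 1024, so 57^1564 ≡ 17·21·39·55·10 ≡ 19 (mod 67).

19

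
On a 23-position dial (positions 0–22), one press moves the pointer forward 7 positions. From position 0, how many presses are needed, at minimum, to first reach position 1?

23 = 3·7 + 2
7 = 3·2 + 1
2 = 2·1 + 0
Back-substituting gives 7·10 ≡ 1 (mod 23).

10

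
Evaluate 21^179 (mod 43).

35

Square-and-reduce mod 43: 21^1≡21, 21^2≡11, 21^4≡35, 21^8≡21, 21^16≡11, 21^32≡35, 21^64≡21, 21^128≡11.
Since 179 = 1 + 2 + 16 + 32 + 128 in binary, 21^179 ≡ 21·11·11·35·11 ≡ 35 (mod 43).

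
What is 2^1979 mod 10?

Last digits of 2^n: 2, 4, 8, 6 (period 4).
1979 leaves remainder 3 on division by 4, so 2^1979 ends in 8.

8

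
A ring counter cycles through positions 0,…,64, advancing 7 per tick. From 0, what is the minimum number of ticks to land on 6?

38

The inverse of 7 mod 65 is 28 (since 7·28 = 196 ≡ 1).
Multiplying both sides by 28: x ≡ 28·6 = 168 ≡ 38 (mod 65).
Check: 7·38 = 266 = 4·65 + 6.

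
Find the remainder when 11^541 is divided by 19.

Successive squares of 11 mod 19: 11^1≡11, 11^2≡7, 11^4≡11, 11^8≡7, 11^16≡11, 11^32≡7, 11^64≡11, 11^128≡7, 11^256≡11, 11^512≡7.
541 = 1 + 4 + 8 + 16 + 512, so 11^541 ≡ 11·11·7·11·7 ≡ 11 (mod 19).

11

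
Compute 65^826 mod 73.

By repeated squaring mod 73: 65^1≡65, 65^2≡64, 65^4≡8, 65^8≡64, 65^16≡8, 65^32≡64, 65^64≡8, 65^128≡64, 65^256≡8, 65^512≡64.
826 = 2 + 8 + 16 + 32 + 256 + 512, so 65^826 ≡ 64·64·8·64·8·64 ≡ 8 (mod 73).

8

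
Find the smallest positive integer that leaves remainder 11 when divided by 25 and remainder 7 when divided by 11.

x ≡ 7 (mod 11) gives x ∈ {7, 18, 29, 40, 51, 62, 73, 84, …}.
The first of these with x mod 25 = 11 is 161.

161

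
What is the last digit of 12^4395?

8

Last digits of 2^n: 2, 4, 8, 6 (period 4).
4395 leaves remainder 3 on division by 4, so 12^4395 ends in 8.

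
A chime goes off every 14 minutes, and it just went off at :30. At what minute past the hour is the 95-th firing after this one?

40

95·14 = 1330.
Dividing 1330 by 60 gives quotient 22 and remainder 10.
(30 + 10) mod 60 = 40.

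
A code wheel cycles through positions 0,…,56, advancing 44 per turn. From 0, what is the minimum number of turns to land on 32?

37

The inverse of 44 mod 57 is 35 (since 44·35 = 1540 ≡ 1).
Multiplying both sides by 35: x ≡ 35·32 = 1120 ≡ 37 (mod 57).
Check: 44·37 = 1628 = 28·57 + 32.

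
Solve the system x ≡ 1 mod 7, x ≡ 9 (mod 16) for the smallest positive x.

Since 16·4 ≡ 1 (mod 7), take x = 9 + 16·((1−9)·4 mod 7) = 9 + 16·3 = 57.
Check: 57 mod 7 = 1, 57 mod 16 = 9.

57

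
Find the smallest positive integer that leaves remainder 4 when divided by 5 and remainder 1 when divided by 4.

9

x ≡ 1 (mod 4) gives x ∈ {1, 5, 9}.
The first of these with x mod 5 = 4 is 9.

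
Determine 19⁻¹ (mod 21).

10

19·10 = 190 = 9·21 + 1, so 19⁻¹ ≡ 10 (mod 21).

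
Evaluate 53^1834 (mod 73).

Successive squares of 53 mod 73: 53^1≡53, 53^2≡35, 53^4≡57, 53^8≡37, 53^16≡55, 53^32≡32, 53^64≡2, 53^128≡4, 53^256≡16, 53^512≡37, 53^1024≡55.
Since 1834 = 2 + 8 + 32 + 256 + 512 + 1024 in binary, 53^1834 ≡ 35·37·32·16·37·55 ≡ 25 (mod 73).

25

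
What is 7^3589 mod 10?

Powers of 7 mod 10 repeat with period 4: 7, 9, 3, 1.
3589 mod 4 = 1, so the last digit matches 7^1 = 7.

7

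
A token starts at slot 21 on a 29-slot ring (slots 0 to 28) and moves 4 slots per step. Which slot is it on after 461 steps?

9

461·4 = 1844.
Dividing 1844 by 29 gives quotient 63 and remainder 17.
(21 + 17) mod 29 = 9.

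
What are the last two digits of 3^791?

Successive squares of 3 mod 100: 3^1≡3, 3^2≡9, 3^4≡81, 3^8≡61, 3^16≡21, 3^32≡41, 3^64≡81, 3^128≡61, 3^256≡21, 3^512≡41.
Since 791 = 1 + 2 + 4 + 16 + 256 + 512 in binary, 3^791 ≡ 3·9·81·21·21·41 ≡ 47 (mod 100).

47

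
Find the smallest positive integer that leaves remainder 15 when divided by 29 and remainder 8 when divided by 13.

73

x ≡ 8 (mod 13) gives x ∈ {8, 21, 34, 47, 60, 73}.
The first of these with x mod 29 = 15 is 73.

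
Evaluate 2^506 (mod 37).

4

Successive squares of 2 mod 37: 2^1≡2, 2^2≡4, 2^4≡16, 2^8≡34, 2^16≡9, 2^32≡7, 2^64≡12, 2^128≡33, 2^256≡16.
506 = 2 + 8 + 16 + 32 + 64 + 128 + 256, so 2^506 ≡ 4·34·9·7·12·33·16 ≡ 4 (mod 37).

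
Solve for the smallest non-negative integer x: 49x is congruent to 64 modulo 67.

The inverse of 49 mod 67 is 26 (since 49·26 = 1274 ≡ 1).
Multiplying both sides by 26: x ≡ 26·64 = 1664 ≡ 56 (mod 67).
Check: 49·56 = 2744 = 40·67 + 64.

56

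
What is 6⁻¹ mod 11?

2

6·2 = 12 = 1·11 + 1, so 6⁻¹ ≡ 2 (mod 11).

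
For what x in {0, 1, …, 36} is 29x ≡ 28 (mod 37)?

15

29⁻¹ ≡ 23 (mod 37) because 29·23 = 667 = 18·37 + 1.
Multiplying both sides by 23: x ≡ 23·28 = 644 ≡ 15 (mod 37).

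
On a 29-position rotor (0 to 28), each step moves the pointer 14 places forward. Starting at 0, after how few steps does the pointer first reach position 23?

14⁻¹ ≡ 27 (mod 29) because 14·27 = 378 = 13·29 + 1.
Multiplying both sides by 27: x ≡ 27·23 = 621 ≡ 12 (mod 29).

12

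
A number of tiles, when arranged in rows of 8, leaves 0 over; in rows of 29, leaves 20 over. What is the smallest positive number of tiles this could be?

x ≡ 0 (mod 8) gives x ∈ {0, 8, 16, 24, 32, 40, 48, 56, …}.
The first of these with x mod 29 = 20 is 136.

136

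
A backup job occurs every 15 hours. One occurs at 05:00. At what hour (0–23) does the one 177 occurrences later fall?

20

177·15 = 2655.
2655 − 110·24 = 15, so 2655 ≡ 15 (mod 24).
(5 + 15) mod 24 = 20.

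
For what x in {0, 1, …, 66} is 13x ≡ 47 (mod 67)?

13⁻¹ ≡ 31 (mod 67) because 13·31 = 403 = 6·67 + 1.
So x ≡ 31·47 = 1457 ≡ 50 (mod 67).

50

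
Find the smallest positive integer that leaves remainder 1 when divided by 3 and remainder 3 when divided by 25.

28

x ≡ 1 (mod 3) gives x ∈ {1, 4, 7, 10, 13, 16, 19, 22, …}.
The first of these with x mod 25 = 3 is 28.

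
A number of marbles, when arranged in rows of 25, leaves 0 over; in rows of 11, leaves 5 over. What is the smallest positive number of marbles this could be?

x ≡ 5 (mod 11) gives x ∈ {5, 16, 27, 38, 49, 60, 71, 82, …}.
The first of these with x mod 25 = 0 is 225.

225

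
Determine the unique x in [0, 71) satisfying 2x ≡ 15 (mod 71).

43

2⁻¹ ≡ 36 (mod 71) because 2·36 = 72 = 1·71 + 1.
Multiplying both sides by 36: x ≡ 36·15 = 540 ≡ 43 (mod 71).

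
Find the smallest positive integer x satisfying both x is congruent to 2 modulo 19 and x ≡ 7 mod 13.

x ≡ 7 (mod 13) gives x ∈ {7, 20, 33, 46, 59}.
The first of these with x mod 19 = 2 is 59.

59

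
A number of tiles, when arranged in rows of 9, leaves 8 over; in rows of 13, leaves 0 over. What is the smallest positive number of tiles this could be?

Since 13·7 ≡ 1 (mod 9), take x = 0 + 13·((8−0)·7 mod 9) = 0 + 13·2 = 26.
Check: 26 mod 9 = 8, 26 mod 13 = 0.

26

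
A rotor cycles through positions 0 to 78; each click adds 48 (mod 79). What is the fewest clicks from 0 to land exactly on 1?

48·28 = 1344 = 17·79 + 1, so 48⁻¹ ≡ 28 (mod 79).

28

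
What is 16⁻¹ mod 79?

16·5 = 80 = 1·79 + 1, so 16⁻¹ ≡ 5 (mod 79).

5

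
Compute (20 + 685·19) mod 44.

11

685·19 = 13015.
13015 mod 44 = 35 (since 295·44 = 12980).
(20 + 35) mod 44 = 11.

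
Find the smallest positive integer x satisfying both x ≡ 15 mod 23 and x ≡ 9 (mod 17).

x ≡ 9 (mod 17) gives x ∈ {9, 26, 43, 60, 77, 94, 111, 128, …}.
The first of these with x mod 23 = 15 is 383.

383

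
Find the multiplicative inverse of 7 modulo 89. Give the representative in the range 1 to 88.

51

89 = 12·7 + 5
7 = 1·5 + 2
5 = 2·2 + 1
2 = 2·1 + 0
Back-substituting gives 7·51 ≡ 1 (mod 89).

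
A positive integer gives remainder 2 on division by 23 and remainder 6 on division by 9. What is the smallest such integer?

Since 9·18 ≡ 1 (mod 23), take x = 6 + 9·((2−6)·18 mod 23) = 6 + 9·20 = 186.
Check: 186 mod 23 = 2, 186 mod 9 = 6.

186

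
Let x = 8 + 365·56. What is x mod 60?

48

365·56 = 20440.
20440 mod 60 = 40 (since 340·60 = 20400).
(8 + 40) mod 60 = 48.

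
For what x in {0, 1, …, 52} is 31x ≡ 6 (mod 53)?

The inverse of 31 mod 53 is 12 (since 31·12 = 372 ≡ 1).
Multiplying both sides by 12: x ≡ 12·6 = 72 ≡ 19 (mod 53).

19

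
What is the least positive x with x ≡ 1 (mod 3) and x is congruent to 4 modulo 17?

x ≡ 1 (mod 3) gives x ∈ {1, 4}.
The first of these with x mod 17 = 4 is 4.

4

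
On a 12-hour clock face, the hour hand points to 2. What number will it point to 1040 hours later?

1040 − 86·12 = 8, so 1040 ≡ 8 (mod 12).
2 + 8 → 10 on a 12-hour dial.

10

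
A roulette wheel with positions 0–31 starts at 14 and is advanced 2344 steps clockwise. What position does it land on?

22

2344 mod 32 = 8 (since 73·32 = 2336).
(14 + 8) mod 32 = 22.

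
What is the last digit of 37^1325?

The units digit of 37^n cycles with period 4: 7, 9, 3, 1, …
1325 mod 4 = 1, so the last digit matches 7^1 = 7.

7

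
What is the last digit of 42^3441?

The units digit of 42^n cycles with period 4: 2, 4, 8, 6, …
3441 mod 4 = 1, so the last digit matches 2^1 = 2.

2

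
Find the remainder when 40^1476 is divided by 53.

15

Square-and-reduce mod 53: 40^1≡40, 40^2≡10, 40^4≡47, 40^8≡36, 40^16≡24, 40^32≡46, 40^64≡49, 40^128≡16, 40^256≡44, 40^512≡28, 40^1024≡42.
1476 = 4 + 64 + 128 + 256 + 1024, so 40^1476 ≡ 47·49·16·44·42 ≡ 15 (mod 53).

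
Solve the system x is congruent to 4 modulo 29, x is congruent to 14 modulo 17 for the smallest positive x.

x ≡ 14 (mod 17) gives x ∈ {14, 31, 48, 65, 82, 99, 116, 133, …}.
The first of these with x mod 29 = 4 is 439.

439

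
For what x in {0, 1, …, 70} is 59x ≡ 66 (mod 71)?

The inverse of 59 mod 71 is 65 (since 59·65 = 3835 ≡ 1).
So x ≡ 65·66 = 4290 ≡ 30 (mod 71).

30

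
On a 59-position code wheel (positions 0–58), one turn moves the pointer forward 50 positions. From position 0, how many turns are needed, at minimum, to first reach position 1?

13

59 = 1·50 + 9
50 = 5·9 + 5
9 = 1·5 + 4
5 = 1·4 + 1
4 = 4·1 + 0
Back-substituting gives 50·13 ≡ 1 (mod 59).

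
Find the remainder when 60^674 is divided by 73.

12

By repeated squaring mod 73: 60^1≡60, 60^2≡23, 60^4≡18, 60^8≡32, 60^16≡2, 60^32≡4, 60^64≡16, 60^128≡37, 60^256≡55, 60^512≡32.
Since 674 = 2 + 32 + 128 + 512 in binary, 60^674 ≡ 23·4·37·32 ≡ 12 (mod 73).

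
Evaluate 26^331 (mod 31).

By repeated squaring mod 31: 26^1≡26, 26^2≡25, 26^4≡5, 26^8≡25, 26^16≡5, 26^32≡25, 26^64≡5, 26^128≡25, 26^256≡5.
Since 331 = 1 + 2 + 8 + 64 + 256 in binary, 26^331 ≡ 26·25·25·5·5 ≡ 26 (mod 31).

26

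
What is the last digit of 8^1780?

6

Powers of 8 mod 10 repeat with period 4: 8, 4, 2, 6.
1780 mod 4 = 0, so the last digit matches 8^4 = 6.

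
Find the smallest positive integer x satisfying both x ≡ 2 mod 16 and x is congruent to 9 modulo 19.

66

Since 19·11 ≡ 1 (mod 16), take x = 9 + 19·((2−9)·11 mod 16) = 9 + 19·3 = 66.
Check: 66 mod 16 = 2, 66 mod 19 = 9.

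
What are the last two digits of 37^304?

By repeated squaring mod 100: 37^1≡37, 37^2≡69, 37^4≡61, 37^8≡21, 37^16≡41, 37^32≡81, 37^64≡61, 37^128≡21, 37^256≡41.
Since 304 = 16 + 32 + 256 in binary, 37^304 ≡ 41·81·41 ≡ 61 (mod 100).

61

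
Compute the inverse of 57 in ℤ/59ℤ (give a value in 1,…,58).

57·29 = 1653 = 28·59 + 1, so 57⁻¹ ≡ 29 (mod 59).

29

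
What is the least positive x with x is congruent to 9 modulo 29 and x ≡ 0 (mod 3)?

Since 3·10 ≡ 1 (mod 29), take x = 0 + 3·((9−0)·10 mod 29) = 0 + 3·3 = 9.
Check: 9 mod 29 = 9, 9 mod 3 = 0.

9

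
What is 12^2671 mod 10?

Last digits of 2^n: 2, 4, 8, 6 (period 4).
2671 mod 4 = 3, so the last digit matches 2^3 = 8.

8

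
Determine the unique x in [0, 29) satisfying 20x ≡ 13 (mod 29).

The inverse of 20 mod 29 is 16 (since 20·16 = 320 ≡ 1).
Multiplying both sides by 16: x ≡ 16·13 = 208 ≡ 5 (mod 29).
Check: 20·5 = 100 = 3·29 + 13.

5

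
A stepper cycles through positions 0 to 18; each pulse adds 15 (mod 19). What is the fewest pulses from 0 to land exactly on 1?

19 = 1·15 + 4
15 = 3·4 + 3
4 = 1·3 + 1
3 = 3·1 + 0
Back-substituting gives 15·14 ≡ 1 (mod 19).

14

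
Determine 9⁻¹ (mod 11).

11 = 1·9 + 2
9 = 4·2 + 1
2 = 2·1 + 0
Back-substituting gives 9·5 ≡ 1 (mod 11).

5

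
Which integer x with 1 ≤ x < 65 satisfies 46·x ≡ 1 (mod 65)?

46·41 = 1886 = 29·65 + 1, so 46⁻¹ ≡ 41 (mod 65).

41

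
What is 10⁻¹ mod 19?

10·2 = 20 = 1·19 + 1, so 10⁻¹ ≡ 2 (mod 19).

2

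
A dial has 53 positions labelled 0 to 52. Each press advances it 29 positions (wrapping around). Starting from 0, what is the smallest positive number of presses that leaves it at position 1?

11

53 = 1·29 + 24
29 = 1·24 + 5
24 = 4·5 + 4
5 = 1·4 + 1
4 = 4·1 + 0
Back-substituting gives 29·11 ≡ 1 (mod 53).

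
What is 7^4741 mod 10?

Last digits of 7^n: 7, 9, 3, 1 (period 4).
4741 leaves remainder 1 on division by 4, so 7^4741 ends in 7.

7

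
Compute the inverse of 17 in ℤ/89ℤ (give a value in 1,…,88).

17·21 = 357 = 4·89 + 1, so 17⁻¹ ≡ 21 (mod 89).

21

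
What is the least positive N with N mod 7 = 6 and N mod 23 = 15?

Since 23·4 ≡ 1 (mod 7), take x = 15 + 23·((6−15)·4 mod 7) = 15 + 23·6 = 153.
Check: 153 mod 7 = 6, 153 mod 23 = 15.

153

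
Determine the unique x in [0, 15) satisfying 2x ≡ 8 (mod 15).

The inverse of 2 mod 15 is 8 (since 2·8 = 16 ≡ 1).
So x ≡ 8·8 = 64 ≡ 4 (mod 15).

4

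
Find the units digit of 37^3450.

9

Powers of 7 mod 10 repeat with period 4: 7, 9, 3, 1.
3450 leaves remainder 2 on division by 4, so 37^3450 ends in 9.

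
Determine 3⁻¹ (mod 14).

14 = 4·3 + 2
3 = 1·2 + 1
2 = 2·1 + 0
Back-substituting gives 3·5 ≡ 1 (mod 14).

5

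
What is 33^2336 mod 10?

The units digit of 33^n cycles with period 4: 3, 9, 7, 1, …
2336 leaves remainder 0 on division by 4, so 33^2336 ends in 1.

1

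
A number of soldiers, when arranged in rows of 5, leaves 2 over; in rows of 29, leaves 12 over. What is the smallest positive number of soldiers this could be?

Since 29·4 ≡ 1 (mod 5), take x = 12 + 29·((2−12)·4 mod 5) = 12 + 29·0 = 12.
Check: 12 mod 5 = 2, 12 mod 29 = 12.

12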